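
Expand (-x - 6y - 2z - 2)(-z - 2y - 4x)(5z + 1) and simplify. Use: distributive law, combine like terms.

45xz^2 + 49xz + 130xyz + 26xy + 20x^2z + 4x^2 + 50yz^2 + 30yz + 60y^2z + 12y^2 + 10z^3 + 12z^2 + 2z + 4y + 8x

(-x - 6y - 2z - 2)(-z - 2y - 4x)(5z + 1)
= (xz + 2xy + 4x^2 + 6yz + 12y^2 + 24xy + 2z^2 + 4yz + 8xz + 2z + 4y + 8x)(5z + 1)    [distributive law]
= (9xz + 26xy + 4x^2 + 10yz + 12y^2 + 2z^2 + 2z + 4y + 8x)(5z + 1)    [combine like terms]
= 45xz^2 + 9xz + 130xyz + 26xy + 20x^2z + 4x^2 + 50yz^2 + 10yz + 60y^2z + 12y^2 + 10z^3 + 2z^2 + 10z^2 + 2z + 20yz + 4y + 40xz + 8x    [distributive law]
= 45xz^2 + 49xz + 130xyz + 26xy + 20x^2z + 4x^2 + 50yz^2 + 30yz + 60y^2z + 12y^2 + 10z^3 + 12z^2 + 2z + 4y + 8x    [combine like terms]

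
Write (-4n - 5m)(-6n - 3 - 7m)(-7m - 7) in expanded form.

-168mn^2 - 168n^2 - 490mn - 84n - 406m^2n - 350m^2 - 105m - 245m^3

(-4n - 5m)(-6n - 3 - 7m)(-7m - 7)
= (24n^2 + 12n + 28mn + 30mn + 15m + 35m^2)(-7m - 7)    [distributive law]
= (24n^2 + 12n + 58mn + 15m + 35m^2)(-7m - 7)    [combine like terms]
= -168mn^2 - 168n^2 - 84mn - 84n - 406m^2n - 406mn - 105m^2 - 105m - 245m^3 - 245m^2    [distributive law]
= -168mn^2 - 168n^2 - 490mn - 84n - 406m^2n - 350m^2 - 105m - 245m^3    [combine like terms]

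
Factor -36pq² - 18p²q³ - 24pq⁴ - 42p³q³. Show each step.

-36pq² - 18p²q³ - 24pq⁴ - 42p³q³
= 6(-6pq² - 3p²q³ - 4pq⁴ - 7p³q³)    [factor out 6]
= 6pq²(-6 - 3pq - 4q² - 7p²q)    [factor out pq²]

6pq²(-6 - 3pq - 4q² - 7p²q)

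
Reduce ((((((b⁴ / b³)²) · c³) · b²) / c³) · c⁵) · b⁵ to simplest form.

((((((b⁴ / b³)²) · c³) · b²) / c³) · c⁵) · b⁵
= (((((((b⁴)²) / ((b³)²)) · c³) · b²) / c³) · c⁵) · b⁵    [power of a quotient]
= (((((b⁸ / ((b³)²)) · c³) · b²) / c³) · c⁵) · b⁵    [power of a power]
= (((((b⁸ / b⁶) · c³) · b²) / c³) · c⁵) · b⁵    [power of a power]
= ((((b² · c³) · b²) / c³) · c⁵) · b⁵    [quotient of powers]
= b⁹c⁵    [quotient of powers; product of powers]

b⁹c⁵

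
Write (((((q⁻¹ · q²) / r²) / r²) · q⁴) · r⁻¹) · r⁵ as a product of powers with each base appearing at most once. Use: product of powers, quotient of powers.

(((((q⁻¹ · q²) / r²) / r²) · q⁴) · r⁻¹) · r⁵
= ((((q / r²) / r²) · q⁴) · r⁻¹) · r⁵    [product of powers]
= q⁵    [quotient of powers; product of powers]

q⁵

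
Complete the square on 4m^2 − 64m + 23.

4(m − 8)^2 − 233

4m^2 − 64m + 23
= 4(m^2 − 16m) + 23    [factor out 4 from the m-terms]
= 4(m^2 − 16m + 64 − 64) + 23    [add and subtract 64 inside the bracket]
= 4(m − 8)^2 − 256 + 23    [perfect-square identity]
= 4(m − 8)^2 − 233    [combine constants]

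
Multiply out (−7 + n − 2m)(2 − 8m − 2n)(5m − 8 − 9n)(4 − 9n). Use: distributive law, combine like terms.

(−7 + n − 2m)(2 − 8m − 2n)(5m − 8 − 9n)(4 − 9n)
= (−14 + 56m + 14n + 2n − 8mn − 2n² − 4m + 16m² + 4mn)(5m − 8 − 9n)(4 − 9n)    [distributive law]
= (−14 + 52m + 16n − 4mn − 2n² + 16m²)(5m − 8 − 9n)(4 − 9n)    [combine like terms]
= (−70m + 112 + 126n + 260m² − 416m − 468mn + 80mn − 128n − 144n² − 20m²n + 32mn + 36mn² − 10mn² + 16n² + 18n³ + 80m³ − 128m² − 144m²n)(4 − 9n)    [distributive law]
= (−486m + 112 − 2n + 132m² − 356mn − 128n² − 164m²n + 26mn² + 18n³ + 80m³)(4 − 9n)    [combine like terms]
= −1944m + 4374mn + 448 − 1008n − 8n + 18n² + 528m² − 1188m²n − 1424mn + 3204mn² − 512n² + 1152n³ − 656m²n + 1476m²n² + 104mn² − 234mn³ + 72n³ − 162n⁴ + 320m³ − 720m³n    [distributive law]
= −1944m + 2950mn + 448 − 1016n − 494n² + 528m² − 1844m²n + 3308mn² + 1224n³ + 1476m²n² − 234mn³ − 162n⁴ + 320m³ − 720m³n    [combine like terms]

−1944m + 2950mn + 448 − 1016n − 494n² + 528m² − 1844m²n + 3308mn² + 1224n³ + 1476m²n² − 234mn³ − 162n⁴ + 320m³ − 720m³n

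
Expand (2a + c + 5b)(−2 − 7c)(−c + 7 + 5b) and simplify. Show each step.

−94ac − 28a − 20ab + 14ac^2 − 70abc − 47c^2 − 14c − 245bc + 7c^3 − 70b − 50b^2 − 175b^2c

(2a + c + 5b)(−2 − 7c)(−c + 7 + 5b)
= (−4a − 14ac − 2c − 7c^2 − 10b − 35bc)(−c + 7 + 5b)    [distributive law]
= 4ac − 28a − 20ab + 14ac^2 − 98ac − 70abc + 2c^2 − 14c − 10bc + 7c^3 − 49c^2 − 35bc^2 + 10bc − 70b − 50b^2 + 35bc^2 − 245bc − 175b^2c    [distributive law]
= −94ac − 28a − 20ab + 14ac^2 − 70abc − 47c^2 − 14c − 245bc + 7c^3 − 70b − 50b^2 − 175b^2c    [combine like terms]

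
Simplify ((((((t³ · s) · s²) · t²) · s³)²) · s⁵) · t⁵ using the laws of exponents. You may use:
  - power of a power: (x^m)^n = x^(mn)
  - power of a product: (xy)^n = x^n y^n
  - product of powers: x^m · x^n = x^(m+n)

s¹⁷t¹⁵

((((((t³ · s) · s²) · t²) · s³)²) · s⁵) · t⁵
= ((((((t³ · s) · s²) · t²)²) · ((s³)²)) · s⁵) · t⁵    [power of a product]
= ((((((t³ · s) · s²)²) · ((t²)²)) · ((s³)²)) · s⁵) · t⁵    [power of a product]
= ((((((t³ · s)²) · ((s²)²)) · ((t²)²)) · ((s³)²)) · s⁵) · t⁵    [power of a product]
= (((((((t³)²) · (s²)) · ((s²)²)) · ((t²)²)) · ((s³)²)) · s⁵) · t⁵    [power of a product]
= (((((t⁶ · (s²)) · ((s²)²)) · ((t²)²)) · ((s³)²)) · s⁵) · t⁵    [power of a power]
= (((((t⁶ · s²) · s⁴) · ((t²)²)) · ((s³)²)) · s⁵) · t⁵    [power of a power]
= (((((t⁶ · s²) · s⁴) · t⁴) · ((s³)²)) · s⁵) · t⁵    [power of a power]
= (((((t⁶ · s²) · s⁴) · t⁴) · s⁶) · s⁵) · t⁵    [power of a power]
= s¹⁷t¹⁵    [product of powers]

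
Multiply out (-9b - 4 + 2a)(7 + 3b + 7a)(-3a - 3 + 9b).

(-9b - 4 + 2a)(7 + 3b + 7a)(-3a - 3 + 9b)
= (-63b - 27b^2 - 63ab - 28 - 12b - 28a + 14a + 6ab + 14a^2)(-3a - 3 + 9b)    [distributive law]
= (-75b - 27b^2 - 57ab - 28 - 14a + 14a^2)(-3a - 3 + 9b)    [combine like terms]
= 225ab + 225b - 675b^2 + 81ab^2 + 81b^2 - 243b^3 + 171a^2b + 171ab - 513ab^2 + 84a + 84 - 252b + 42a^2 + 42a - 126ab - 42a^3 - 42a^2 + 126a^2b    [distributive law]
= 270ab - 27b - 594b^2 - 432ab^2 - 243b^3 + 297a^2b + 126a + 84 - 42a^3    [combine like terms]

270ab - 27b - 594b^2 - 432ab^2 - 243b^3 + 297a^2b + 126a + 84 - 42a^3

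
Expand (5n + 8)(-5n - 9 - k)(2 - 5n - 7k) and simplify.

(5n + 8)(-5n - 9 - k)(2 - 5n - 7k)
= (-25n^2 - 45n - 5kn - 40n - 72 - 8k)(2 - 5n - 7k)    [distributive law]
= (-25n^2 - 85n - 5kn - 72 - 8k)(2 - 5n - 7k)    [combine like terms]
= -50n^2 + 125n^3 + 175kn^2 - 170n + 425n^2 + 595kn - 10kn + 25kn^2 + 35k^2n - 144 + 360n + 504k - 16k + 40kn + 56k^2    [distributive law]
= 375n^2 + 125n^3 + 200kn^2 + 190n + 625kn + 35k^2n - 144 + 488k + 56k^2    [combine like terms]

375n^2 + 125n^3 + 200kn^2 + 190n + 625kn + 35k^2n - 144 + 488k + 56k^2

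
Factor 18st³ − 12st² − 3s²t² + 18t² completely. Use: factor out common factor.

3t²(6st − 4s − s² + 6)

18st³ − 12st² − 3s²t² + 18t²
= 3(6st³ − 4st² − s²t² + 6t²)    [factor out 3]
= 3t²(6st − 4s − s² + 6)    [factor out t²]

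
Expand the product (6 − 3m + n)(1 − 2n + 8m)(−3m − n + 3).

117m − 39n + 18 + 30mn + 5n^2 − 207m^2 − 18m^2n − 8mn^2 + 72m^3 + 2n^3

(6 − 3m + n)(1 − 2n + 8m)(−3m − n + 3)
= (6 − 12n + 48m − 3m + 6mn − 24m^2 + n − 2n^2 + 8mn)(−3m − n + 3)    [distributive law]
= (6 − 11n + 45m + 14mn − 24m^2 − 2n^2)(−3m − n + 3)    [combine like terms]
= −18m − 6n + 18 + 33mn + 11n^2 − 33n − 135m^2 − 45mn + 135m − 42m^2n − 14mn^2 + 42mn + 72m^3 + 24m^2n − 72m^2 + 6mn^2 + 2n^3 − 6n^2    [distributive law]
= 117m − 39n + 18 + 30mn + 5n^2 − 207m^2 − 18m^2n − 8mn^2 + 72m^3 + 2n^3    [combine like terms]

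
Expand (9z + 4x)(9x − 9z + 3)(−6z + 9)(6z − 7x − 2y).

(9z + 4x)(9x − 9z + 3)(−6z + 9)(6z − 7x − 2y)
= (81xz − 81z^2 + 27z + 36x^2 − 36xz + 12x)(−6z + 9)(6z − 7x − 2y)    [distributive law]
= (45xz − 81z^2 + 27z + 36x^2 + 12x)(−6z + 9)(6z − 7x − 2y)    [combine like terms]
= (−270xz^2 + 405xz + 486z^3 − 729z^2 − 162z^2 + 243z − 216x^2z + 324x^2 − 72xz + 108x)(6z − 7x − 2y)    [distributive law]
= (−270xz^2 + 333xz + 486z^3 − 891z^2 + 243z − 216x^2z + 324x^2 + 108x)(6z − 7x − 2y)    [combine like terms]
= −1620xz^3 + 1890x^2z^2 + 540xyz^2 + 1998xz^2 − 2331x^2z − 666xyz + 2916z^4 − 3402xz^3 − 972yz^3 − 5346z^3 + 6237xz^2 + 1782yz^2 + 1458z^2 − 1701xz − 486yz − 1296x^2z^2 + 1512x^3z + 432x^2yz + 1944x^2z − 2268x^3 − 648x^2y + 648xz − 756x^2 − 216xy    [distributive law]
= −5022xz^3 + 594x^2z^2 + 540xyz^2 + 8235xz^2 − 387x^2z − 666xyz + 2916z^4 − 972yz^3 − 5346z^3 + 1782yz^2 + 1458z^2 − 1053xz − 486yz + 1512x^3z + 432x^2yz − 2268x^3 − 648x^2y − 756x^2 − 216xy    [combine like terms]

−5022xz^3 + 594x^2z^2 + 540xyz^2 + 8235xz^2 − 387x^2z − 666xyz + 2916z^4 − 972yz^3 − 5346z^3 + 1782yz^2 + 1458z^2 − 1053xz − 486yz + 1512x^3z + 432x^2yz − 2268x^3 − 648x^2y − 756x^2 − 216xy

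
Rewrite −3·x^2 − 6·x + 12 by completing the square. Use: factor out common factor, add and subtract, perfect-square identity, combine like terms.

−3·x^2 − 6·x + 12
= −3(x^2 + 2·x) + 12    [factor out -3 from the x-terms]
= −3(x^2 + 2·x + 1 − 1) + 12    [add and subtract 1 inside the bracket]
= −3(x + 1)^2 + 3 + 12    [perfect-square identity]
= −3(x + 1)^2 + 15    [combine constants]

−3(x + 1)^2 + 15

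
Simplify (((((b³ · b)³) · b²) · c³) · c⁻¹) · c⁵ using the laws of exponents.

(((((b³ · b)³) · b²) · c³) · c⁻¹) · c⁵
= ((((((b³)³) · (b³)) · b²) · c³) · c⁻¹) · c⁵    [power of a product]
= ((((b⁹ · (b³)) · b²) · c³) · c⁻¹) · c⁵    [power of a power]
= (((b¹² · b²) · c³) · c⁻¹) · c⁵    [product of powers]
= ((b¹⁴ · c³) · c⁻¹) · c⁵    [product of powers]
= b¹⁴c⁷    [product of powers]

b¹⁴c⁷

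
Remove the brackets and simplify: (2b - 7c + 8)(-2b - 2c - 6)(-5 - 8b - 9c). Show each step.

244b^2 + 32b^3 - 44b^2c - 6bc - 202bc^2 + 524b - 304c^2 - 126c^3 + 302c + 240

(2b - 7c + 8)(-2b - 2c - 6)(-5 - 8b - 9c)
= (-4b^2 - 4bc - 12b + 14bc + 14c^2 + 42c - 16b - 16c - 48)(-5 - 8b - 9c)    [distributive law]
= (-4b^2 + 10bc - 28b + 14c^2 + 26c - 48)(-5 - 8b - 9c)    [combine like terms]
= 20b^2 + 32b^3 + 36b^2c - 50bc - 80b^2c - 90bc^2 + 140b + 224b^2 + 252bc - 70c^2 - 112bc^2 - 126c^3 - 130c - 208bc - 234c^2 + 240 + 384b + 432c    [distributive law]
= 244b^2 + 32b^3 - 44b^2c - 6bc - 202bc^2 + 524b - 304c^2 - 126c^3 + 302c + 240    [combine like terms]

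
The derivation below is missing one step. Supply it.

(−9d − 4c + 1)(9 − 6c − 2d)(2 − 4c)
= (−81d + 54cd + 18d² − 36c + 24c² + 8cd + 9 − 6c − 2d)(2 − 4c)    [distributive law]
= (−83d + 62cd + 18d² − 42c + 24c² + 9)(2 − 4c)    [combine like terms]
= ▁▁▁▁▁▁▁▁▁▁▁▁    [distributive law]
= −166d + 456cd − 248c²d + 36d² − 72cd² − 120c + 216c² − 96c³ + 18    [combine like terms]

By distributive law:

−166d + 332cd + 124cd − 248c²d + 36d² − 72cd² − 84c + 168c² + 48c² − 96c³ + 18 − 36c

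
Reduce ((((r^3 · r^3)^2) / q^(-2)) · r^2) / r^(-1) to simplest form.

((((r^3 · r^3)^2) / q^(-2)) · r^2) / r^(-1)
= (((((r^3)^2) · ((r^3)^2)) / q^(-2)) · r^2) / r^(-1)    [power of a product]
= (((r^6 · ((r^3)^2)) / q^(-2)) · r^2) / r^(-1)    [power of a power]
= (((r^6 · r^6) / q^(-2)) · r^2) / r^(-1)    [power of a power]
= ((r^12 / q^(-2)) · r^2) / r^(-1)    [product of powers]
= q^2r^15    [quotient of powers; product of powers]

q^2r^15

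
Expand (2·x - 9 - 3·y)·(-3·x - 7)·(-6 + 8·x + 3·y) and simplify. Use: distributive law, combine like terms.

140·x^2 - 48·x^3 + 54·x^2·y + 426·x + 153·x·y - 378 + 63·y + 27·x·y^2 + 63·y^2

(2·x - 9 - 3·y)·(-3·x - 7)·(-6 + 8·x + 3·y)
= (-6·x^2 - 14·x + 27·x + 63 + 9·x·y + 21·y)·(-6 + 8·x + 3·y)    [distributive law]
= (-6·x^2 + 13·x + 63 + 9·x·y + 21·y)·(-6 + 8·x + 3·y)    [combine like terms]
= 36·x^2 - 48·x^3 - 18·x^2·y - 78·x + 104·x^2 + 39·x·y - 378 + 504·x + 189·y - 54·x·y + 72·x^2·y + 27·x·y^2 - 126·y + 168·x·y + 63·y^2    [distributive law]
= 140·x^2 - 48·x^3 + 54·x^2·y + 426·x + 153·x·y - 378 + 63·y + 27·x·y^2 + 63·y^2    [combine like terms]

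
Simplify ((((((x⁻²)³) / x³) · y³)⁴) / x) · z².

((((((x⁻²)³) / x³) · y³)⁴) / x) · z²
= ((((((x⁻²)³) / x³)⁴) · ((y³)⁴)) / x) · z²    [power of a product]
= ((((((x⁻²)³)⁴) / ((x³)⁴)) · ((y³)⁴)) / x) · z²    [power of a quotient]
= (((((x⁻²)¹²) / ((x³)⁴)) · ((y³)⁴)) / x) · z²    [power of a power]
= (((x⁻²⁴ / ((x³)⁴)) · ((y³)⁴)) / x) · z²    [power of a power]
= (((x⁻²⁴ / x¹²) · ((y³)⁴)) / x) · z²    [power of a power]
= ((x⁻³⁶ · ((y³)⁴)) / x) · z²    [quotient of powers]
= ((x⁻³⁶ · y¹²) / x) · z²    [power of a power]
= x⁻³⁷y¹²z²    [quotient of powers]

x⁻³⁷y¹²z²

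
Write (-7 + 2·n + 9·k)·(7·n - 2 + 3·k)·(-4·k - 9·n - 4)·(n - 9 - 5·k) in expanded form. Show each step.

(-7 + 2·n + 9·k)·(7·n - 2 + 3·k)·(-4·k - 9·n - 4)·(n - 9 - 5·k)
= (-49·n + 14 - 21·k + 14·n² - 4·n + 6·k·n + 63·k·n - 18·k + 27·k²)·(-4·k - 9·n - 4)·(n - 9 - 5·k)    [distributive law]
= (-53·n + 14 - 39·k + 14·n² + 69·k·n + 27·k²)·(-4·k - 9·n - 4)·(n - 9 - 5·k)    [combine like terms]
= (212·k·n + 477·n² + 212·n - 56·k - 126·n - 56 + 156·k² + 351·k·n + 156·k - 56·k·n² - 126·n³ - 56·n² - 276·k²·n - 621·k·n² - 276·k·n - 108·k³ - 243·k²·n - 108·k²)·(n - 9 - 5·k)    [distributive law]
= (287·k·n + 421·n² + 86·n + 100·k - 56 + 48·k² - 677·k·n² - 126·n³ - 519·k²·n - 108·k³)·(n - 9 - 5·k)    [combine like terms]
= 287·k·n² - 2583·k·n - 1435·k²·n + 421·n³ - 3789·n² - 2105·k·n² + 86·n² - 774·n - 430·k·n + 100·k·n - 900·k - 500·k² - 56·n + 504 + 280·k + 48·k²·n - 432·k² - 240·k³ - 677·k·n³ + 6093·k·n² + 3385·k²·n² - 126·n⁴ + 1134·n³ + 630·k·n³ - 519·k²·n² + 4671·k²·n + 2595·k³·n - 108·k³·n + 972·k³ + 540·k⁴    [distributive law]
= 4275·k·n² - 2913·k·n + 3284·k²·n + 1555·n³ - 3703·n² - 830·n - 620·k - 932·k² + 504 + 732·k³ - 47·k·n³ + 2866·k²·n² - 126·n⁴ + 2487·k³·n + 540·k⁴    [combine like terms]

4275·k·n² - 2913·k·n + 3284·k²·n + 1555·n³ - 3703·n² - 830·n - 620·k - 932·k² + 504 + 732·k³ - 47·k·n³ + 2866·k²·n² - 126·n⁴ + 2487·k³·n + 540·k⁴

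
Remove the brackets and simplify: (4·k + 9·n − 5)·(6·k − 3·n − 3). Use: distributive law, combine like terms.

(4·k + 9·n − 5)·(6·k − 3·n − 3)
= 24·k² − 12·k·n − 12·k + 54·k·n − 27·n² − 27·n − 30·k + 15·n + 15    [distributive law]
= 24·k² + 42·k·n − 42·k − 27·n² − 12·n + 15    [combine like terms]

24·k² + 42·k·n − 42·k − 27·n² − 12·n + 15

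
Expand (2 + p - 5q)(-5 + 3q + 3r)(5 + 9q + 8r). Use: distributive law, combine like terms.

-50 + 65q - 50r + 204q^2 + 227qr + 48r^2 - 25p - 30pq - 25pr + 27pq^2 + 51pqr + 24pr^2 - 135q^3 - 255q^2r - 120qr^2

(2 + p - 5q)(-5 + 3q + 3r)(5 + 9q + 8r)
= (-10 + 6q + 6r - 5p + 3pq + 3pr + 25q - 15q^2 - 15qr)(5 + 9q + 8r)    [distributive law]
= (-10 + 31q + 6r - 5p + 3pq + 3pr - 15q^2 - 15qr)(5 + 9q + 8r)    [combine like terms]
= -50 - 90q - 80r + 155q + 279q^2 + 248qr + 30r + 54qr + 48r^2 - 25p - 45pq - 40pr + 15pq + 27pq^2 + 24pqr + 15pr + 27pqr + 24pr^2 - 75q^2 - 135q^3 - 120q^2r - 75qr - 135q^2r - 120qr^2    [distributive law]
= -50 + 65q - 50r + 204q^2 + 227qr + 48r^2 - 25p - 30pq - 25pr + 27pq^2 + 51pqr + 24pr^2 - 135q^3 - 255q^2r - 120qr^2    [combine like terms]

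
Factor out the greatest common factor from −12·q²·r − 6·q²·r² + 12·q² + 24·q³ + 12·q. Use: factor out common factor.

6·q(−2·q·r − q·r² + 2·q + 4·q² + 2)

−12·q²·r − 6·q²·r² + 12·q² + 24·q³ + 12·q
= 6(−2·q²·r − q²·r² + 2·q² + 4·q³ + 2·q)    [factor out 6]
= 6·q(−2·q·r − q·r² + 2·q + 4·q² + 2)    [factor out q]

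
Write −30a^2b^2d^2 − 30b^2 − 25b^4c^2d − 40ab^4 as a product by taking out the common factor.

−30a^2b^2d^2 − 30b^2 − 25b^4c^2d − 40ab^4
= 5(−6a^2b^2d^2 − 6b^2 − 5b^4c^2d − 8ab^4)    [factor out 5]
= 5b^2(−6a^2d^2 − 6 − 5b^2c^2d − 8ab^2)    [factor out b^2]

5b^2(−6a^2d^2 − 6 − 5b^2c^2d − 8ab^2)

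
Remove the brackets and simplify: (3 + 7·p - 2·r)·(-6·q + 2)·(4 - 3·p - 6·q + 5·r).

(3 + 7·p - 2·r)·(-6·q + 2)·(4 - 3·p - 6·q + 5·r)
= (-18·q + 6 - 42·p·q + 14·p + 12·q·r - 4·r)·(4 - 3·p - 6·q + 5·r)    [distributive law]
= -72·q + 54·p·q + 108·q^2 - 90·q·r + 24 - 18·p - 36·q + 30·r - 168·p·q + 126·p^2·q + 252·p·q^2 - 210·p·q·r + 56·p - 42·p^2 - 84·p·q + 70·p·r + 48·q·r - 36·p·q·r - 72·q^2·r + 60·q·r^2 - 16·r + 12·p·r + 24·q·r - 20·r^2    [distributive law]
= -108·q - 198·p·q + 108·q^2 - 18·q·r + 24 + 38·p + 14·r + 126·p^2·q + 252·p·q^2 - 246·p·q·r - 42·p^2 + 82·p·r - 72·q^2·r + 60·q·r^2 - 20·r^2    [combine like terms]

-108·q - 198·p·q + 108·q^2 - 18·q·r + 24 + 38·p + 14·r + 126·p^2·q + 252·p·q^2 - 246·p·q·r - 42·p^2 + 82·p·r - 72·q^2·r + 60·q·r^2 - 20·r^2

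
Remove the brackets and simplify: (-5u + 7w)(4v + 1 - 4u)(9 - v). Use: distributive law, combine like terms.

(-5u + 7w)(4v + 1 - 4u)(9 - v)
= (-20uv - 5u + 20u^2 + 28vw + 7w - 28uw)(9 - v)    [distributive law]
= -180uv + 20uv^2 - 45u + 5uv + 180u^2 - 20u^2v + 252vw - 28v^2w + 63w - 7vw - 252uw + 28uvw    [distributive law]
= -175uv + 20uv^2 - 45u + 180u^2 - 20u^2v + 245vw - 28v^2w + 63w - 252uw + 28uvw    [combine like terms]

-175uv + 20uv^2 - 45u + 180u^2 - 20u^2v + 245vw - 28v^2w + 63w - 252uw + 28uvw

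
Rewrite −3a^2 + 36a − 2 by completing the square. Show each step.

−3a^2 + 36a − 2
= −3(a^2 − 12a) − 2    [factor out -3 from the a-terms]
= −3(a^2 − 12a + 36 − 36) − 2    [add and subtract 36 inside the bracket]
= −3(a − 6)^2 + 108 − 2    [perfect-square identity]
= −3(a − 6)^2 + 106    [combine constants]

−3(a − 6)^2 + 106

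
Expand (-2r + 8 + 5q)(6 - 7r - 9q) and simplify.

-68r + 14r² - 17qr + 48 - 42q - 45q²

(-2r + 8 + 5q)(6 - 7r - 9q)
= -12r + 14r² + 18qr + 48 - 56r - 72q + 30q - 35qr - 45q²    [distributive law]
= -68r + 14r² - 17qr + 48 - 42q - 45q²    [combine like terms]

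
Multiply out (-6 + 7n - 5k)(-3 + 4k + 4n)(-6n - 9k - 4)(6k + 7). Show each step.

(-6 + 7n - 5k)(-3 + 4k + 4n)(-6n - 9k - 4)(6k + 7)
= (18 - 24k - 24n - 21n + 28kn + 28n^2 + 15k - 20k^2 - 20kn)(-6n - 9k - 4)(6k + 7)    [distributive law]
= (18 - 9k - 45n + 8kn + 28n^2 - 20k^2)(-6n - 9k - 4)(6k + 7)    [combine like terms]
= (-108n - 162k - 72 + 54kn + 81k^2 + 36k + 270n^2 + 405kn + 180n - 48kn^2 - 72k^2n - 32kn - 168n^3 - 252kn^2 - 112n^2 + 120k^2n + 180k^3 + 80k^2)(6k + 7)    [distributive law]
= (72n - 126k - 72 + 427kn + 161k^2 + 158n^2 - 300kn^2 + 48k^2n - 168n^3 + 180k^3)(6k + 7)    [combine like terms]
= 432kn + 504n - 756k^2 - 882k - 432k - 504 + 2562k^2n + 2989kn + 966k^3 + 1127k^2 + 948kn^2 + 1106n^2 - 1800k^2n^2 - 2100kn^2 + 288k^3n + 336k^2n - 1008kn^3 - 1176n^3 + 1080k^4 + 1260k^3    [distributive law]
= 3421kn + 504n + 371k^2 - 1314k - 504 + 2898k^2n + 2226k^3 - 1152kn^2 + 1106n^2 - 1800k^2n^2 + 288k^3n - 1008kn^3 - 1176n^3 + 1080k^4    [combine like terms]

3421kn + 504n + 371k^2 - 1314k - 504 + 2898k^2n + 2226k^3 - 1152kn^2 + 1106n^2 - 1800k^2n^2 + 288k^3n - 1008kn^3 - 1176n^3 + 1080k^4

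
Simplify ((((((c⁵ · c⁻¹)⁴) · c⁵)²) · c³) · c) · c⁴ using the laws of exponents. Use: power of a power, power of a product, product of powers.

c⁵⁰

((((((c⁵ · c⁻¹)⁴) · c⁵)²) · c³) · c) · c⁴
= ((((((c⁵ · c⁻¹)⁴)²) · ((c⁵)²)) · c³) · c) · c⁴    [power of a product]
= (((((c⁵ · c⁻¹)⁸) · ((c⁵)²)) · c³) · c) · c⁴    [power of a power]
= ((((((c⁵)⁸) · ((c⁻¹)⁸)) · ((c⁵)²)) · c³) · c) · c⁴    [power of a product]
= ((((c⁴⁰ · ((c⁻¹)⁸)) · ((c⁵)²)) · c³) · c) · c⁴    [power of a power]
= ((((c⁴⁰ · c⁻⁸) · ((c⁵)²)) · c³) · c) · c⁴    [power of a power]
= (((c³² · ((c⁵)²)) · c³) · c) · c⁴    [product of powers]
= (((c³² · c¹⁰) · c³) · c) · c⁴    [power of a power]
= ((c⁴² · c³) · c) · c⁴    [product of powers]
= (c⁴⁵ · c) · c⁴    [product of powers]
= c⁴⁶ · c⁴    [product of powers]
= c⁵⁰    [product of powers]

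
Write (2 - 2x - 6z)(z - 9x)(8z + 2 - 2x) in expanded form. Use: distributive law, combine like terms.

(2 - 2x - 6z)(z - 9x)(8z + 2 - 2x)
= (2z - 18x - 2xz + 18x² - 6z² + 54xz)(8z + 2 - 2x)    [distributive law]
= (2z - 18x + 52xz + 18x² - 6z²)(8z + 2 - 2x)    [combine like terms]
= 16z² + 4z - 4xz - 144xz - 36x + 36x² + 416xz² + 104xz - 104x²z + 144x²z + 36x² - 36x³ - 48z³ - 12z² + 12xz²    [distributive law]
= 4z² + 4z - 44xz - 36x + 72x² + 428xz² + 40x²z - 36x³ - 48z³    [combine like terms]

4z² + 4z - 44xz - 36x + 72x² + 428xz² + 40x²z - 36x³ - 48z³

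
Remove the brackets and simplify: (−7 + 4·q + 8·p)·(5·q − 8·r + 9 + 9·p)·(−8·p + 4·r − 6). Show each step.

(−7 + 4·q + 8·p)·(5·q − 8·r + 9 + 9·p)·(−8·p + 4·r − 6)
= (−35·q + 56·r − 63 − 63·p + 20·q² − 32·q·r + 36·q + 36·p·q + 40·p·q − 64·p·r + 72·p + 72·p²)·(−8·p + 4·r − 6)    [distributive law]
= (q + 56·r − 63 + 9·p + 20·q² − 32·q·r + 76·p·q − 64·p·r + 72·p²)·(−8·p + 4·r − 6)    [combine like terms]
= −8·p·q + 4·q·r − 6·q − 448·p·r + 224·r² − 336·r + 504·p − 252·r + 378 − 72·p² + 36·p·r − 54·p − 160·p·q² + 80·q²·r − 120·q² + 256·p·q·r − 128·q·r² + 192·q·r − 608·p²·q + 304·p·q·r − 456·p·q + 512·p²·r − 256·p·r² + 384·p·r − 576·p³ + 288·p²·r − 432·p²    [distributive law]
= −464·p·q + 196·q·r − 6·q − 28·p·r + 224·r² − 588·r + 450·p + 378 − 504·p² − 160·p·q² + 80·q²·r − 120·q² + 560·p·q·r − 128·q·r² − 608·p²·q + 800·p²·r − 256·p·r² − 576·p³    [combine like terms]

−464·p·q + 196·q·r − 6·q − 28·p·r + 224·r² − 588·r + 450·p + 378 − 504·p² − 160·p·q² + 80·q²·r − 120·q² + 560·p·q·r − 128·q·r² − 608·p²·q + 800·p²·r − 256·p·r² − 576·p³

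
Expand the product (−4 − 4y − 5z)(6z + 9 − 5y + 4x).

−69z − 36 − 16y − 16x + yz + 20y^2 − 16xy − 30z^2 − 20xz

(−4 − 4y − 5z)(6z + 9 − 5y + 4x)
= −24z − 36 + 20y − 16x − 24yz − 36y + 20y^2 − 16xy − 30z^2 − 45z + 25yz − 20xz    [distributive law]
= −69z − 36 − 16y − 16x + yz + 20y^2 − 16xy − 30z^2 − 20xz    [combine like terms]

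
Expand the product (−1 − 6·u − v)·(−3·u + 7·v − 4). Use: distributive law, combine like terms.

(−1 − 6·u − v)·(−3·u + 7·v − 4)
= 3·u − 7·v + 4 + 18·u^2 − 42·u·v + 24·u + 3·u·v − 7·v^2 + 4·v    [distributive law]
= 27·u − 3·v + 4 + 18·u^2 − 39·u·v − 7·v^2    [combine like terms]

27·u − 3·v + 4 + 18·u^2 − 39·u·v − 7·v^2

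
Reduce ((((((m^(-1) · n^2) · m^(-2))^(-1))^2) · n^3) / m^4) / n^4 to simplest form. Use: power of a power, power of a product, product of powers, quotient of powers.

m^2n^(-5)

((((((m^(-1) · n^2) · m^(-2))^(-1))^2) · n^3) / m^4) / n^4
= (((((m^(-1) · n^2) · m^(-2))^(-2)) · n^3) / m^4) / n^4    [power of a power]
= (((((m^(-1) · n^2)^(-2)) · ((m^(-2))^(-2))) · n^3) / m^4) / n^4    [power of a product]
= ((((((m^(-1))^(-2)) · ((n^2)^(-2))) · ((m^(-2))^(-2))) · n^3) / m^4) / n^4    [power of a product]
= ((((m^2 · ((n^2)^(-2))) · ((m^(-2))^(-2))) · n^3) / m^4) / n^4    [power of a power]
= ((((m^2 · n^(-4)) · ((m^(-2))^(-2))) · n^3) / m^4) / n^4    [power of a power]
= ((((m^2 · n^(-4)) · m^4) · n^3) / m^4) / n^4    [power of a power]
= m^2n^(-5)    [quotient of powers; product of powers]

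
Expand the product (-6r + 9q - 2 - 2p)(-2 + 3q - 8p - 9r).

(-6r + 9q - 2 - 2p)(-2 + 3q - 8p - 9r)
= 12r - 18qr + 48pr + 54r² - 18q + 27q² - 72pq - 81qr + 4 - 6q + 16p + 18r + 4p - 6pq + 16p² + 18pr    [distributive law]
= 30r - 99qr + 66pr + 54r² - 24q + 27q² - 78pq + 4 + 20p + 16p²    [combine like terms]

30r - 99qr + 66pr + 54r² - 24q + 27q² - 78pq + 4 + 20p + 16p²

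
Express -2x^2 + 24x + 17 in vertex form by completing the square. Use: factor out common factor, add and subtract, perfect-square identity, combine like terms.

-2(x - 6)^2 + 89

-2x^2 + 24x + 17
= -2(x^2 - 12x) + 17    [factor out -2 from the x-terms]
= -2(x^2 - 12x + 36 - 36) + 17    [add and subtract 36 inside the bracket]
= -2(x - 6)^2 + 72 + 17    [perfect-square identity]
= -2(x - 6)^2 + 89    [combine constants]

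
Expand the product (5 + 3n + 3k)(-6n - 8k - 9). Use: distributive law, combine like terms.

(5 + 3n + 3k)(-6n - 8k - 9)
= -30n - 40k - 45 - 18n^2 - 24kn - 27n - 18kn - 24k^2 - 27k    [distributive law]
= -57n - 67k - 45 - 18n^2 - 42kn - 24k^2    [combine like terms]

-57n - 67k - 45 - 18n^2 - 42kn - 24k^2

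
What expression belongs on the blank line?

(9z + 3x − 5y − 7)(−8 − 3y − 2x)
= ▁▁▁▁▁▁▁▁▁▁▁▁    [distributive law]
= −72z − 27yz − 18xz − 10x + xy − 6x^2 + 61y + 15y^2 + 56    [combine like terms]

After distributive law, the bracketed line is:

−72z − 27yz − 18xz − 24x − 9xy − 6x^2 + 40y + 15y^2 + 10xy + 56 + 21y + 14x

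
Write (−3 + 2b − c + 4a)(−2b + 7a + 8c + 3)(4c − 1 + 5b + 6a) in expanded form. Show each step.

−105bc − 57b + 64b^2 + 21ab − 223ac − 45a − 82a^2 − 100c^2 − 9c + 9 + 74b^2c − 20b^3 + 6ab^2 + 257abc + 176a^2b + 32bc^2 + 52ac^2 + 262a^2c − 32c^3 + 168a^3

(−3 + 2b − c + 4a)(−2b + 7a + 8c + 3)(4c − 1 + 5b + 6a)
= (6b − 21a − 24c − 9 − 4b^2 + 14ab + 16bc + 6b + 2bc − 7ac − 8c^2 − 3c − 8ab + 28a^2 + 32ac + 12a)(4c − 1 + 5b + 6a)    [distributive law]
= (12b − 9a − 27c − 9 − 4b^2 + 6ab + 18bc + 25ac − 8c^2 + 28a^2)(4c − 1 + 5b + 6a)    [combine like terms]
= 48bc − 12b + 60b^2 + 72ab − 36ac + 9a − 45ab − 54a^2 − 108c^2 + 27c − 135bc − 162ac − 36c + 9 − 45b − 54a − 16b^2c + 4b^2 − 20b^3 − 24ab^2 + 24abc − 6ab + 30ab^2 + 36a^2b + 72bc^2 − 18bc + 90b^2c + 108abc + 100ac^2 − 25ac + 125abc + 150a^2c − 32c^3 + 8c^2 − 40bc^2 − 48ac^2 + 112a^2c − 28a^2 + 140a^2b + 168a^3    [distributive law]
= −105bc − 57b + 64b^2 + 21ab − 223ac − 45a − 82a^2 − 100c^2 − 9c + 9 + 74b^2c − 20b^3 + 6ab^2 + 257abc + 176a^2b + 32bc^2 + 52ac^2 + 262a^2c − 32c^3 + 168a^3    [combine like terms]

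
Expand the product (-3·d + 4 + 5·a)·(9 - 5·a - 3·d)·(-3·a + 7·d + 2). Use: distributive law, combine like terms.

(-3·d + 4 + 5·a)·(9 - 5·a - 3·d)·(-3·a + 7·d + 2)
= (-27·d + 15·a·d + 9·d^2 + 36 - 20·a - 12·d + 45·a - 25·a^2 - 15·a·d)·(-3·a + 7·d + 2)    [distributive law]
= (-39·d + 9·d^2 + 36 + 25·a - 25·a^2)·(-3·a + 7·d + 2)    [combine like terms]
= 117·a·d - 273·d^2 - 78·d - 27·a·d^2 + 63·d^3 + 18·d^2 - 108·a + 252·d + 72 - 75·a^2 + 175·a·d + 50·a + 75·a^3 - 175·a^2·d - 50·a^2    [distributive law]
= 292·a·d - 255·d^2 + 174·d - 27·a·d^2 + 63·d^3 - 58·a + 72 - 125·a^2 + 75·a^3 - 175·a^2·d    [combine like terms]

292·a·d - 255·d^2 + 174·d - 27·a·d^2 + 63·d^3 - 58·a + 72 - 125·a^2 + 75·a^3 - 175·a^2·d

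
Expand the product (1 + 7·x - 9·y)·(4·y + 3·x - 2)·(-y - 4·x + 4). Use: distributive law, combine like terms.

-166·y^2 - 73·x·y + 90·y + 128·x^2 - 36·x - 8 + 143·x·y^2 - 25·x^2·y - 84·x^3 + 36·y^3

(1 + 7·x - 9·y)·(4·y + 3·x - 2)·(-y - 4·x + 4)
= (4·y + 3·x - 2 + 28·x·y + 21·x^2 - 14·x - 36·y^2 - 27·x·y + 18·y)·(-y - 4·x + 4)    [distributive law]
= (22·y - 11·x - 2 + x·y + 21·x^2 - 36·y^2)·(-y - 4·x + 4)    [combine like terms]
= -22·y^2 - 88·x·y + 88·y + 11·x·y + 44·x^2 - 44·x + 2·y + 8·x - 8 - x·y^2 - 4·x^2·y + 4·x·y - 21·x^2·y - 84·x^3 + 84·x^2 + 36·y^3 + 144·x·y^2 - 144·y^2    [distributive law]
= -166·y^2 - 73·x·y + 90·y + 128·x^2 - 36·x - 8 + 143·x·y^2 - 25·x^2·y - 84·x^3 + 36·y^3    [combine like terms]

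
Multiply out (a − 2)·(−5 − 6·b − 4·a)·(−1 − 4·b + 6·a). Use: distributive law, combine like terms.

57·a + 66·a·b + 22·a^2 + 24·a·b^2 − 20·a^2·b − 24·a^3 − 10 − 52·b − 48·b^2

(a − 2)·(−5 − 6·b − 4·a)·(−1 − 4·b + 6·a)
= (−5·a − 6·a·b − 4·a^2 + 10 + 12·b + 8·a)·(−1 − 4·b + 6·a)    [distributive law]
= (3·a − 6·a·b − 4·a^2 + 10 + 12·b)·(−1 − 4·b + 6·a)    [combine like terms]
= −3·a − 12·a·b + 18·a^2 + 6·a·b + 24·a·b^2 − 36·a^2·b + 4·a^2 + 16·a^2·b − 24·a^3 − 10 − 40·b + 60·a − 12·b − 48·b^2 + 72·a·b    [distributive law]
= 57·a + 66·a·b + 22·a^2 + 24·a·b^2 − 20·a^2·b − 24·a^3 − 10 − 52·b − 48·b^2    [combine like terms]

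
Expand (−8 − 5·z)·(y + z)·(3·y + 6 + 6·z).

−24·y² − 48·y − 102·y·z − 48·z − 78·z² − 15·y²·z − 45·y·z² − 30·z³

(−8 − 5·z)·(y + z)·(3·y + 6 + 6·z)
= (−8·y − 8·z − 5·y·z − 5·z²)·(3·y + 6 + 6·z)    [distributive law]
= −24·y² − 48·y − 48·y·z − 24·y·z − 48·z − 48·z² − 15·y²·z − 30·y·z − 30·y·z² − 15·y·z² − 30·z² − 30·z³    [distributive law]
= −24·y² − 48·y − 102·y·z − 48·z − 78·z² − 15·y²·z − 45·y·z² − 30·z³    [combine like terms]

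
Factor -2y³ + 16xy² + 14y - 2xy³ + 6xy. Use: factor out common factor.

2y(-y² + 8xy + 7 - xy² + 3x)

-2y³ + 16xy² + 14y - 2xy³ + 6xy
= 2(-y³ + 8xy² + 7y - xy³ + 3xy)    [factor out 2]
= 2y(-y² + 8xy + 7 - xy² + 3x)    [factor out y]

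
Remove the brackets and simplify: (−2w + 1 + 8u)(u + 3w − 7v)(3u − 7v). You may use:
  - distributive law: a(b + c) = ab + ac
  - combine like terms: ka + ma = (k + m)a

66u²w − 112uvw − 18uw² + 42vw² − 98v²w + 3u² − 28uv + 9uw − 21vw + 49v² + 24u³ − 224u²v + 392uv²

(−2w + 1 + 8u)(u + 3w − 7v)(3u − 7v)
= (−2uw − 6w² + 14vw + u + 3w − 7v + 8u² + 24uw − 56uv)(3u − 7v)    [distributive law]
= (22uw − 6w² + 14vw + u + 3w − 7v + 8u² − 56uv)(3u − 7v)    [combine like terms]
= 66u²w − 154uvw − 18uw² + 42vw² + 42uvw − 98v²w + 3u² − 7uv + 9uw − 21vw − 21uv + 49v² + 24u³ − 56u²v − 168u²v + 392uv²    [distributive law]
= 66u²w − 112uvw − 18uw² + 42vw² − 98v²w + 3u² − 28uv + 9uw − 21vw + 49v² + 24u³ − 224u²v + 392uv²    [combine like terms]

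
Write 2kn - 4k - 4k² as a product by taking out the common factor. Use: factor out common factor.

2kn - 4k - 4k²
= 2(kn - 2k - 2k²)    [factor out 2]
= 2k(n - 2 - 2k)    [factor out k]

2k(n - 2 - 2k)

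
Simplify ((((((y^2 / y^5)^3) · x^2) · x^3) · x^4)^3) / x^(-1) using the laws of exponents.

((((((y^2 / y^5)^3) · x^2) · x^3) · x^4)^3) / x^(-1)
= ((((((y^2 / y^5)^3) · x^2) · x^3)^3) · ((x^4)^3)) / x^(-1)    [power of a product]
= ((((((y^2 / y^5)^3) · x^2)^3) · ((x^3)^3)) · ((x^4)^3)) / x^(-1)    [power of a product]
= ((((((y^2 / y^5)^3)^3) · ((x^2)^3)) · ((x^3)^3)) · ((x^4)^3)) / x^(-1)    [power of a product]
= (((((y^2 / y^5)^9) · ((x^2)^3)) · ((x^3)^3)) · ((x^4)^3)) / x^(-1)    [power of a power]
= ((((((y^2)^9) / ((y^5)^9)) · ((x^2)^3)) · ((x^3)^3)) · ((x^4)^3)) / x^(-1)    [power of a quotient]
= ((((y^18 / ((y^5)^9)) · ((x^2)^3)) · ((x^3)^3)) · ((x^4)^3)) / x^(-1)    [power of a power]
= ((((y^18 / y^45) · ((x^2)^3)) · ((x^3)^3)) · ((x^4)^3)) / x^(-1)    [power of a power]
= (((y^(-27) · ((x^2)^3)) · ((x^3)^3)) · ((x^4)^3)) / x^(-1)    [quotient of powers]
= (((y^(-27) · x^6) · ((x^3)^3)) · ((x^4)^3)) / x^(-1)    [power of a power]
= (((y^(-27) · x^6) · x^9) · ((x^4)^3)) / x^(-1)    [power of a power]
= (((y^(-27) · x^6) · x^9) · x^12) / x^(-1)    [power of a power]
= x^28·y^(-27)    [quotient of powers; product of powers]

x^28·y^(-27)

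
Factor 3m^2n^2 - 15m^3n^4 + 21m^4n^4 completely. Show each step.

3m^2n^2 - 15m^3n^4 + 21m^4n^4
= 3(m^2n^2 - 5m^3n^4 + 7m^4n^4)    [factor out 3]
= 3m^2n^2(1 - 5mn^2 + 7m^2n^2)    [factor out m^2n^2]

3m^2n^2(1 - 5mn^2 + 7m^2n^2)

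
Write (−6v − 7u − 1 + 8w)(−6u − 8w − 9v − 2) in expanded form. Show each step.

(−6v − 7u − 1 + 8w)(−6u − 8w − 9v − 2)
= 36uv + 48vw + 54v^2 + 12v + 42u^2 + 56uw + 63uv + 14u + 6u + 8w + 9v + 2 − 48uw − 64w^2 − 72vw − 16w    [distributive law]
= 99uv − 24vw + 54v^2 + 21v + 42u^2 + 8uw + 20u − 8w + 2 − 64w^2    [combine like terms]

99uv − 24vw + 54v^2 + 21v + 42u^2 + 8uw + 20u − 8w + 2 − 64w^2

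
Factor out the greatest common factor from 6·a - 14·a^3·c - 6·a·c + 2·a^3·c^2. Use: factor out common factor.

6·a - 14·a^3·c - 6·a·c + 2·a^3·c^2
= 2(3·a - 7·a^3·c - 3·a·c + a^3·c^2)    [factor out 2]
= 2·a(3 - 7·a^2·c - 3·c + a^2·c^2)    [factor out a]

2·a(3 - 7·a^2·c - 3·c + a^2·c^2)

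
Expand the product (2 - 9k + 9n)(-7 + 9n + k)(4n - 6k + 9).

(2 - 9k + 9n)(-7 + 9n + k)(4n - 6k + 9)
= (-14 + 18n + 2k + 63k - 81kn - 9k^2 - 63n + 81n^2 + 9kn)(4n - 6k + 9)    [distributive law]
= (-14 - 45n + 65k - 72kn - 9k^2 + 81n^2)(4n - 6k + 9)    [combine like terms]
= -56n + 84k - 126 - 180n^2 + 270kn - 405n + 260kn - 390k^2 + 585k - 288kn^2 + 432k^2n - 648kn - 36k^2n + 54k^3 - 81k^2 + 324n^3 - 486kn^2 + 729n^2    [distributive law]
= -461n + 669k - 126 + 549n^2 - 118kn - 471k^2 - 774kn^2 + 396k^2n + 54k^3 + 324n^3    [combine like terms]

-461n + 669k - 126 + 549n^2 - 118kn - 471k^2 - 774kn^2 + 396k^2n + 54k^3 + 324n^3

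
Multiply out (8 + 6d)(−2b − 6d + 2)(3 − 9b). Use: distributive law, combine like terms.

(8 + 6d)(−2b − 6d + 2)(3 − 9b)
= (−16b − 48d + 16 − 12bd − 36d² + 12d)(3 − 9b)    [distributive law]
= (−16b − 36d + 16 − 12bd − 36d²)(3 − 9b)    [combine like terms]
= −48b + 144b² − 108d + 324bd + 48 − 144b − 36bd + 108b²d − 108d² + 324bd²    [distributive law]
= −192b + 144b² − 108d + 288bd + 48 + 108b²d − 108d² + 324bd²    [combine like terms]

−192b + 144b² − 108d + 288bd + 48 + 108b²d − 108d² + 324bd²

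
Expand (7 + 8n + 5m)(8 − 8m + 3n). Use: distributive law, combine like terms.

56 − 16m + 85n − 49mn + 24n^2 − 40m^2

(7 + 8n + 5m)(8 − 8m + 3n)
= 56 − 56m + 21n + 64n − 64mn + 24n^2 + 40m − 40m^2 + 15mn    [distributive law]
= 56 − 16m + 85n − 49mn + 24n^2 − 40m^2    [combine like terms]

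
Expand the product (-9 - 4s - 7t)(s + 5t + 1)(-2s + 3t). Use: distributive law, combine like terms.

26s^2 + 65st - 156t^2 + 18s - 27t + 8s^3 + 42s^2t - 11st^2 - 105t^3

(-9 - 4s - 7t)(s + 5t + 1)(-2s + 3t)
= (-9s - 45t - 9 - 4s^2 - 20st - 4s - 7st - 35t^2 - 7t)(-2s + 3t)    [distributive law]
= (-13s - 52t - 9 - 4s^2 - 27st - 35t^2)(-2s + 3t)    [combine like terms]
= 26s^2 - 39st + 104st - 156t^2 + 18s - 27t + 8s^3 - 12s^2t + 54s^2t - 81st^2 + 70st^2 - 105t^3    [distributive law]
= 26s^2 + 65st - 156t^2 + 18s - 27t + 8s^3 + 42s^2t - 11st^2 - 105t^3    [combine like terms]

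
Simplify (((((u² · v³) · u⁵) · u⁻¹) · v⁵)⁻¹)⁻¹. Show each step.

(((((u² · v³) · u⁵) · u⁻¹) · v⁵)⁻¹)⁻¹
= ((((u² · v³) · u⁵) · u⁻¹) · v⁵)¹    [power of a power]
= ((((u² · v³) · u⁵) · u⁻¹)¹) · ((v⁵)¹)    [power of a product]
= ((((u² · v³) · u⁵)¹) · ((u⁻¹)¹)) · ((v⁵)¹)    [power of a product]
= ((((u² · v³)¹) · ((u⁵)¹)) · ((u⁻¹)¹)) · ((v⁵)¹)    [power of a product]
= (((((u²)¹) · ((v³)¹)) · ((u⁵)¹)) · ((u⁻¹)¹)) · ((v⁵)¹)    [power of a product]
= (((u² · ((v³)¹)) · ((u⁵)¹)) · ((u⁻¹)¹)) · ((v⁵)¹)    [power of a power]
= (((u² · v³) · ((u⁵)¹)) · ((u⁻¹)¹)) · ((v⁵)¹)    [power of a power]
= (((u² · v³) · u⁵) · ((u⁻¹)¹)) · ((v⁵)¹)    [power of a power]
= (((u² · v³) · u⁵) · u⁻¹) · ((v⁵)¹)    [power of a power]
= (((u² · v³) · u⁵) · u⁻¹) · v⁵    [power of a power]
= u⁶·v⁸    [product of powers]

u⁶·v⁸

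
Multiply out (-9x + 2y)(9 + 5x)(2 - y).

(-9x + 2y)(9 + 5x)(2 - y)
= (-81x - 45x^2 + 18y + 10xy)(2 - y)    [distributive law]
= -162x + 81xy - 90x^2 + 45x^2y + 36y - 18y^2 + 20xy - 10xy^2    [distributive law]
= -162x + 101xy - 90x^2 + 45x^2y + 36y - 18y^2 - 10xy^2    [combine like terms]

-162x + 101xy - 90x^2 + 45x^2y + 36y - 18y^2 - 10xy^2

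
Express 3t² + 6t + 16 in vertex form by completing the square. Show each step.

3t² + 6t + 16
= 3(t² + 2t) + 16    [factor out 3 from the t-terms]
= 3(t² + 2t + 1 - 1) + 16    [add and subtract 1 inside the bracket]
= 3(t + 1)² - 3 + 16    [perfect-square identity]
= 3(t + 1)² + 13    [combine constants]

3(t + 1)² + 13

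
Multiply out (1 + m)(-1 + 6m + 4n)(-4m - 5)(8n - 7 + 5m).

-16mn + 172m + 245m^2 + 180n - 35 - 468m^2n - 82m^3 - 288mn^2 - 160n^2 - 272m^3n - 120m^4 - 128m^2n^2

(1 + m)(-1 + 6m + 4n)(-4m - 5)(8n - 7 + 5m)
= (-1 + 6m + 4n - m + 6m^2 + 4mn)(-4m - 5)(8n - 7 + 5m)    [distributive law]
= (-1 + 5m + 4n + 6m^2 + 4mn)(-4m - 5)(8n - 7 + 5m)    [combine like terms]
= (4m + 5 - 20m^2 - 25m - 16mn - 20n - 24m^3 - 30m^2 - 16m^2n - 20mn)(8n - 7 + 5m)    [distributive law]
= (-21m + 5 - 50m^2 - 36mn - 20n - 24m^3 - 16m^2n)(8n - 7 + 5m)    [combine like terms]
= -168mn + 147m - 105m^2 + 40n - 35 + 25m - 400m^2n + 350m^2 - 250m^3 - 288mn^2 + 252mn - 180m^2n - 160n^2 + 140n - 100mn - 192m^3n + 168m^3 - 120m^4 - 128m^2n^2 + 112m^2n - 80m^3n    [distributive law]
= -16mn + 172m + 245m^2 + 180n - 35 - 468m^2n - 82m^3 - 288mn^2 - 160n^2 - 272m^3n - 120m^4 - 128m^2n^2    [combine like terms]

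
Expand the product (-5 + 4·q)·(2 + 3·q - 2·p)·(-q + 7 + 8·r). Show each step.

(-5 + 4·q)·(2 + 3·q - 2·p)·(-q + 7 + 8·r)
= (-10 - 15·q + 10·p + 8·q + 12·q² - 8·p·q)·(-q + 7 + 8·r)    [distributive law]
= (-10 - 7·q + 10·p + 12·q² - 8·p·q)·(-q + 7 + 8·r)    [combine like terms]
= 10·q - 70 - 80·r + 7·q² - 49·q - 56·q·r - 10·p·q + 70·p + 80·p·r - 12·q³ + 84·q² + 96·q²·r + 8·p·q² - 56·p·q - 64·p·q·r    [distributive law]
= -39·q - 70 - 80·r + 91·q² - 56·q·r - 66·p·q + 70·p + 80·p·r - 12·q³ + 96·q²·r + 8·p·q² - 64·p·q·r    [combine like terms]

-39·q - 70 - 80·r + 91·q² - 56·q·r - 66·p·q + 70·p + 80·p·r - 12·q³ + 96·q²·r + 8·p·q² - 64·p·q·r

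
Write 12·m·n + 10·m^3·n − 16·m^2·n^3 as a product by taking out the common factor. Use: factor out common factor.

12·m·n + 10·m^3·n − 16·m^2·n^3
= 2(6·m·n + 5·m^3·n − 8·m^2·n^3)    [factor out 2]
= 2·m·n(6 + 5·m^2 − 8·m·n^2)    [factor out m·n]

2·m·n(6 + 5·m^2 − 8·m·n^2)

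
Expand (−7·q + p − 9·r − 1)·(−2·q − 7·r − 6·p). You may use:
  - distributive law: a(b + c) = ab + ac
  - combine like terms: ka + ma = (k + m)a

(−7·q + p − 9·r − 1)·(−2·q − 7·r − 6·p)
= 14·q² + 49·q·r + 42·p·q − 2·p·q − 7·p·r − 6·p² + 18·q·r + 63·r² + 54·p·r + 2·q + 7·r + 6·p    [distributive law]
= 14·q² + 67·q·r + 40·p·q + 47·p·r − 6·p² + 63·r² + 2·q + 7·r + 6·p    [combine like terms]

14·q² + 67·q·r + 40·p·q + 47·p·r − 6·p² + 63·r² + 2·q + 7·r + 6·p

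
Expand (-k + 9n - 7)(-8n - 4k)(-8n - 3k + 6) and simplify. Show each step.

(-k + 9n - 7)(-8n - 4k)(-8n - 3k + 6)
= (8kn + 4k^2 - 72n^2 - 36kn + 56n + 28k)(-8n - 3k + 6)    [distributive law]
= (-28kn + 4k^2 - 72n^2 + 56n + 28k)(-8n - 3k + 6)    [combine like terms]
= 224kn^2 + 84k^2n - 168kn - 32k^2n - 12k^3 + 24k^2 + 576n^3 + 216kn^2 - 432n^2 - 448n^2 - 168kn + 336n - 224kn - 84k^2 + 168k    [distributive law]
= 440kn^2 + 52k^2n - 560kn - 12k^3 - 60k^2 + 576n^3 - 880n^2 + 336n + 168k    [combine like terms]

440kn^2 + 52k^2n - 560kn - 12k^3 - 60k^2 + 576n^3 - 880n^2 + 336n + 168k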